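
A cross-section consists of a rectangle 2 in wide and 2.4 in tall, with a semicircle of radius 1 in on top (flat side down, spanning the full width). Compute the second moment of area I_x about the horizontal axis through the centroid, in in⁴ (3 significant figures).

Decompose the section into non-overlapping parts with the origin at the bottom-left of its bounding rectangle.
Rectangular body: 2 × 2.4, A = 4.8 in², y = 1.2 in, Ī = 2.304 in⁴.
Semicircular cap: semicircle r = 1, A = 1.5708 in², y = 2.8244 in, Ī = 0.10976 in⁴.
Centroid: ȳ = ΣA·y / ΣA = 1.6005 in.
Transfer each piece to the horizontal axis through the centroid using Ī + A·d² with d = y − 1.6005:
  rectangular body: d = -0.40052 in → contributes +3.074 in⁴
  semicircular cap: d = 1.2239 in → contributes +2.4627 in⁴
Total I = 5.5367 in⁴.

I_x ≈ 5.54 in⁴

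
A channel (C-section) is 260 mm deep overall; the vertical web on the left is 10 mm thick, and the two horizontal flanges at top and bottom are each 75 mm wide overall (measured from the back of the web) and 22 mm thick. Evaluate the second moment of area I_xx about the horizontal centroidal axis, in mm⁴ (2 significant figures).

I_xx ≈ 5.5 × 10⁷ mm⁴

Decompose the section into non-overlapping parts with the origin at the bottom-left of its bounding rectangle.
Web: 10 × 260, A = 2 600 mm², y = 130 mm, Ī = 14 646 667 mm⁴.
Top flange (beyond web): 65 × 22, A = 1 430 mm², y = 249 mm, Ī = 57 677 mm⁴.
Bottom flange (beyond web): 65 × 22, A = 1 430 mm², y = 11 mm, Ī = 57 677 mm⁴.
By symmetry the centroid is at mid-height, ȳ = 130 mm.
Transfer each piece to the horizontal centroidal axis using Ī + A·d² with d = y − 130:
  web: d = 0 mm → contributes +14 646 667 mm⁴
  top flange (beyond web): d = 119 mm → contributes +20 307 907 mm⁴
  bottom flange (beyond web): d = -119 mm → contributes +20 307 907 mm⁴
Total I = 55 262 480 mm⁴.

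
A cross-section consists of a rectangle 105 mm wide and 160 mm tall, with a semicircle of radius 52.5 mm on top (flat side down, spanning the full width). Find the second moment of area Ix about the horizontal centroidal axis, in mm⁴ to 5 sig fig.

Break the section into simple shapes (no overlaps), measuring from the bottom-left corner of the bounding box.
Rectangular body: 105 × 160, A = 16 800 mm², y = 80 mm, Ī = 35 840 000 mm⁴.
Semicircular cap: semicircle r = 52.5, A = 4329.507 mm², y = 182.2817 mm, Ī = 833814.2 mm⁴.
Centroid: ȳ = ΣA·y / ΣA = 100.9579 mm.
Transfer each piece to the horizontal centroidal axis using Ī + A·d² with d = y − 100.9579:
  rectangular body: d = -20.95786 mm → contributes +43 219 099 mm⁴
  semicircular cap: d = 81.32383 mm → contributes +29 467 293 mm⁴
Total I = 72 686 391 mm⁴.

Ix ≈ 7.2686 × 10⁷ mm⁴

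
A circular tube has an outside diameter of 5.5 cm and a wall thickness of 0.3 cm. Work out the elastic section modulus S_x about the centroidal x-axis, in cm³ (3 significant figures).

Decompose the section into non-overlapping parts with the origin at the bottom-left of its bounding rectangle.
Outer circle: ⌀5.5, A = 23.758 cm², y = 2.75 cm, Ī = 44.918 cm⁴.
Bore (subtracted): ⌀4.9, A = 18.857 cm², y = 2.75 cm, Ī = 28.298 cm⁴.
By symmetry the centroid is at mid-height, ȳ = 2.75 cm.
All pieces are centred on the centroidal x-axis, so I = ΣĪ (holes subtracted) = 16.62 cm⁴.
Extreme fibre distance c = 2.75 cm; S = I/c = 6.0437 cm³.

S_x ≈ 6.04 cm³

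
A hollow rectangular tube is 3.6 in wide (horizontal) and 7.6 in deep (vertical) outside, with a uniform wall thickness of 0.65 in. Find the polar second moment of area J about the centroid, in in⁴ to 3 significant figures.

J ≈ 107 in⁴

Treat the section as a set of non-overlapping primitives; coordinates are from the bounding-box lower-left.
Outer rectangle: 3.6 × 7.6, A = 27.36 in², y = 3.8 in, Ī = 131.69 in⁴.
Inner void (subtracted): 2.3 × 6.3, A = 14.49 in², y = 3.8 in, Ī = 47.926 in⁴.
By symmetry the centroid is at mid-height, ȳ = 3.8 in.
All pieces are centred on the centroidal x-axis, so I = ΣĪ (holes subtracted) = 83.767 in⁴.
Repeating about the centroidal y-axis gives I_y = 23.161 in⁴.
Polar second moment: J = I_x + I_y = 106.93 in⁴.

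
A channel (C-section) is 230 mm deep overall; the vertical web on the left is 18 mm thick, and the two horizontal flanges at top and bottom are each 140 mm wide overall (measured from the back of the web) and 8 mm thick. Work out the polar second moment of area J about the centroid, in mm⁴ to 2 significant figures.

Break the section into simple shapes (no overlaps), measuring from the bottom-left corner of the bounding box.
Web: 18 × 230, A = 4 140 mm², y = 115 mm, Ī = 18 250 500 mm⁴.
Top flange (beyond web): 122 × 8, A = 976 mm², y = 226 mm, Ī = 5 205 mm⁴.
Bottom flange (beyond web): 122 × 8, A = 976 mm², y = 4 mm, Ī = 5 205 mm⁴.
By symmetry the centroid is at mid-height, ȳ = 115 mm.
Transfer each piece to the centroidal x-axis using Ī + A·d² with d = y − 115:
  web: d = 0 mm → contributes +18 250 500 mm⁴
  top flange (beyond web): d = 111 mm → contributes +12 030 501 mm⁴
  bottom flange (beyond web): d = -111 mm → contributes +12 030 501 mm⁴
Total I = 42 311 503 mm⁴.
For the y-axis: x̄ = 31.43 mm.
Repeating about the centroidal y-axis gives I_y = 9 032 955 mm⁴.
Polar second moment: J = I_x + I_y = 51 344 458 mm⁴.

J ≈ 5.1 × 10⁷ mm⁴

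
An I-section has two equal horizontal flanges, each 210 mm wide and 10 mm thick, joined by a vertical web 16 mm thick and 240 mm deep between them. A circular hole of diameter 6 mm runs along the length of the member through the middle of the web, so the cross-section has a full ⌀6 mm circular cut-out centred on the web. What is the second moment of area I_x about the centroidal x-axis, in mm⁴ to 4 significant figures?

I_x ≈ 8.409 × 10⁷ mm⁴

Break the section into simple shapes (no overlaps), measuring from the bottom-left corner of the bounding box.
Bottom flange: 210 × 10, A = 2 100 mm², y = 5 mm, Ī = 17 500 mm⁴.
Web: 16 × 240, A = 3 840 mm², y = 130 mm, Ī = 18 432 000 mm⁴.
Top flange: 210 × 10, A = 2 100 mm², y = 255 mm, Ī = 17 500 mm⁴.
Hole (subtracted): ⌀6, A = 28.2743 mm², y = 130 mm, Ī = 63.6173 mm⁴.
By symmetry the centroid is at mid-height, ȳ = 130 mm.
Transfer each piece to the centroidal x-axis using Ī + A·d² with d = y − 130:
  bottom flange: d = -125 mm → contributes +32 830 000 mm⁴
  web: d = 0 mm → contributes +18 432 000 mm⁴
  top flange: d = 125 mm → contributes +32 830 000 mm⁴
  hole: d = 0 mm → contributes −63.6173 mm⁴
Total I = 84 091 936 mm⁴.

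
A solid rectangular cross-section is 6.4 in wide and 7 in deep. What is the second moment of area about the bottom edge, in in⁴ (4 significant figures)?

I_base ≈ 731.7 in⁴

The section: 6.4 × 7, A = 44.8 in², y = 3.5 in, Ī = 182.933 in⁴.
Transfer it to the bottom edge using Ī + A·d² with d = y − 0:
  the section: d = 3.5 in → contributes +731.733 in⁴
Total I = 731.733 in⁴.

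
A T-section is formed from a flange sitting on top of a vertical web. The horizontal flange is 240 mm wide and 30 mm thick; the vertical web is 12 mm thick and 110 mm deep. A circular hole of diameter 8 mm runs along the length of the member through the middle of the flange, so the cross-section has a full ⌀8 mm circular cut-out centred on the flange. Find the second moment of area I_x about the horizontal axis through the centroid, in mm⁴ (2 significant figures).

I_x ≈ 7.3 × 10⁶ mm⁴

Treat the section as a set of non-overlapping primitives; coordinates are from the bounding-box lower-left.
Flange: 240 × 30, A = 7 200 mm², y = 125 mm, Ī = 540 000 mm⁴.
Web: 12 × 110, A = 1 320 mm², y = 55 mm, Ī = 1 331 000 mm⁴.
Hole (subtracted): ⌀8, A = 50.27 mm², y = 125 mm, Ī = 201.1 mm⁴.
Centroid: ȳ = ΣA·y / ΣA = 114.1 mm.
Transfer each piece to the horizontal axis through the centroid using Ī + A·d² with d = y − 114.1:
  flange: d = 10.91 mm → contributes +1 396 913 mm⁴
  web: d = -59.09 mm → contributes +5 940 038 mm⁴
  hole: d = 10.91 mm → contributes −6 183 mm⁴
Total I = 7 330 767 mm⁴.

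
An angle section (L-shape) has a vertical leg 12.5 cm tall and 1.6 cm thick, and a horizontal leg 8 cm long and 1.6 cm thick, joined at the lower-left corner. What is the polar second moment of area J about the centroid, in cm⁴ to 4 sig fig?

Split into non-overlapping primitives; take the origin at the lower-left of the bounding box.
Vertical leg: 1.6 × 12.5, A = 20 cm², y = 6.25 cm, Ī = 260.417 cm⁴.
Horizontal leg (remainder): 6.4 × 1.6, A = 10.24 cm², y = 0.8 cm, Ī = 2.18453 cm⁴.
Centroid: ȳ = ΣA·y / ΣA = 4.4045 cm.
Transfer each piece to the centroidal x-axis using Ī + A·d² with d = y − 4.4045:
  vertical leg: d = 1.8455 cm → contributes +328.534 cm⁴
  horizontal leg (remainder): d = -3.6045 cm → contributes +135.227 cm⁴
Total I = 463.761 cm⁴.
For the y-axis: x̄ = 2.1545 cm.
Repeating about the centroidal y-axis gives I_y = 147.579 cm⁴.
Polar second moment: J = I_x + I_y = 611.34 cm⁴.

J ≈ 611.3 cm⁴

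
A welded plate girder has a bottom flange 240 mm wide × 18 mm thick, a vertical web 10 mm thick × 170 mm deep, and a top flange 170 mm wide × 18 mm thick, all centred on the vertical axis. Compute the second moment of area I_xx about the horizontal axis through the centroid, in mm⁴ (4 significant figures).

I_xx ≈ 6.796 × 10⁷ mm⁴

Split into non-overlapping primitives; take the origin at the lower-left of the bounding box.
Bottom plate: 240 × 18, A = 4 320 mm², y = 9 mm, Ī = 116 640 mm⁴.
Web plate: 10 × 170, A = 1 700 mm², y = 103 mm, Ī = 4 094 167 mm⁴.
Top plate: 170 × 18, A = 3 060 mm², y = 197 mm, Ī = 82 620 mm⁴.
Centroid: ȳ = ΣA·y / ΣA = 89.9559 mm.
Transfer each piece to the horizontal axis through the centroid using Ī + A·d² with d = y − 89.9559:
  bottom plate: d = -80.9559 mm → contributes +28 429 338 mm⁴
  web plate: d = 13.0441 mm → contributes +4 383 417 mm⁴
  top plate: d = 107.044 mm → contributes +35 145 414 mm⁴
Total I = 67 958 169 mm⁴.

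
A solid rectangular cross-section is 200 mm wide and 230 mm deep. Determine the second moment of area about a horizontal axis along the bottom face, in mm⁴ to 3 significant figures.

I_base ≈ 8.11 × 10⁸ mm⁴

The section: 200 × 230, A = 46 000 mm², y = 115 mm, Ī = 202 783 333 mm⁴.
Transfer it to the bottom edge using Ī + A·d² with d = y − 0:
  the section: d = 115 mm → contributes +811 133 333 mm⁴
Total I = 811 133 333 mm⁴.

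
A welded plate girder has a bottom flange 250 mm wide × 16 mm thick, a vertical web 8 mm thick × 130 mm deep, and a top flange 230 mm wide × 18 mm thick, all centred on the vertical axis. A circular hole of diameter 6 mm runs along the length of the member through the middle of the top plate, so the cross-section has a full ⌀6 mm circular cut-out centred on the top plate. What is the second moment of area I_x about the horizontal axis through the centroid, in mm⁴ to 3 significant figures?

I_x ≈ 4.55 × 10⁷ mm⁴

Decompose the section into non-overlapping parts with the origin at the bottom-left of its bounding rectangle.
Bottom plate: 250 × 16, A = 4 000 mm², y = 8 mm, Ī = 85 333 mm⁴.
Web plate: 8 × 130, A = 1 040 mm², y = 81 mm, Ī = 1 464 667 mm⁴.
Top plate: 230 × 18, A = 4 140 mm², y = 155 mm, Ī = 111 780 mm⁴.
Hole (subtracted): ⌀6, A = 28.274 mm², y = 155 mm, Ī = 63.617 mm⁴.
Centroid: ȳ = ΣA·y / ΣA = 82.34 mm.
Transfer each piece to the horizontal axis through the centroid using Ī + A·d² with d = y − 82.34:
  bottom plate: d = -74.34 mm → contributes +22 191 361 mm⁴
  web plate: d = -1.3405 mm → contributes +1 466 535 mm⁴
  top plate: d = 72.66 mm → contributes +21 968 521 mm⁴
  hole: d = 72.66 mm → contributes −149 335 mm⁴
Total I = 45 477 082 mm⁴.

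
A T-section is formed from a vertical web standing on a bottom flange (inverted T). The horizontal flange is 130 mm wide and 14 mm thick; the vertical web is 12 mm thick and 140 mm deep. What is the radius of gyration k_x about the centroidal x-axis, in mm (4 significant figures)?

k_x ≈ 47.67 mm

Decompose the section into non-overlapping parts with the origin at the bottom-left of its bounding rectangle.
Flange: 130 × 14, A = 1 820 mm², y = 7 mm, Ī = 29726.7 mm⁴.
Web: 12 × 140, A = 1 680 mm², y = 84 mm, Ī = 2 744 000 mm⁴.
Centroid: ȳ = ΣA·y / ΣA = 43.96 mm.
Transfer each piece to the centroidal x-axis using Ī + A·d² with d = y − 43.96:
  flange: d = -36.96 mm → contributes +2 515 922 mm⁴
  web: d = 40.04 mm → contributes +5 437 379 mm⁴
Total I = 7 953 301 mm⁴.
Radius of gyration: k = √(I/A) = √(7 953 301 / 3 500) = 47.6694 mm.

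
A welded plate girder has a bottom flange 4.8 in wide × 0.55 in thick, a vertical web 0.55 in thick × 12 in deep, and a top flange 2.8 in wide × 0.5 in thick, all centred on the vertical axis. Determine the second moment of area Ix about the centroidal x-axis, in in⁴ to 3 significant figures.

Ix ≈ 232 in⁴

Treat the section as a set of non-overlapping primitives; coordinates are from the bounding-box lower-left.
Bottom plate: 4.8 × 0.55, A = 2.64 in², y = 0.275 in, Ī = 0.06655 in⁴.
Web plate: 0.55 × 12, A = 6.6 in², y = 6.55 in, Ī = 79.2 in⁴.
Top plate: 2.8 × 0.5, A = 1.4 in², y = 12.8 in, Ī = 0.029167 in⁴.
Centroid: ȳ = ΣA·y / ΣA = 5.8154 in.
Transfer each piece to the centroidal x-axis using Ī + A·d² with d = y − 5.8154:
  bottom plate: d = -5.5404 in → contributes +81.104 in⁴
  web plate: d = 0.73459 in → contributes +82.761 in⁴
  top plate: d = 6.9846 in → contributes +68.327 in⁴
Total I = 232.19 in⁴.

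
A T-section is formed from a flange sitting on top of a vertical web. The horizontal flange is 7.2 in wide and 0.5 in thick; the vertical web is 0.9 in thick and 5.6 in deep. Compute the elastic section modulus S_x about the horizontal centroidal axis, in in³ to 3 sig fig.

Split into non-overlapping primitives; take the origin at the lower-left of the bounding box.
Flange: 7.2 × 0.5, A = 3.6 in², y = 5.85 in, Ī = 0.075 in⁴.
Web: 0.9 × 5.6, A = 5.04 in², y = 2.8 in, Ī = 13.171 in⁴.
Centroid: ȳ = ΣA·y / ΣA = 4.0708 in.
Transfer each piece to the horizontal centroidal axis using Ī + A·d² with d = y − 4.0708:
  flange: d = 1.7792 in → contributes +11.471 in⁴
  web: d = -1.2708 in → contributes +21.311 in⁴
Total I = 32.781 in⁴.
Extreme fibre distance c = 4.0708 in; S = I/c = 8.0528 in³.

S_x ≈ 8.05 in³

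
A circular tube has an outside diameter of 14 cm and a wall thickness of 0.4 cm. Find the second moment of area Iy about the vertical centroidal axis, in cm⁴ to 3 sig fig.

Break the section into simple shapes (no overlaps), measuring from the bottom-left corner of the bounding box.
Outer circle: ⌀14, A = 153.94 cm², x = 7 cm, Ī = 1885.7 cm⁴.
Bore (subtracted): ⌀13.2, A = 136.85 cm², x = 7 cm, Ī = 1490.3 cm⁴.
By symmetry the centroid is at mid-width, x̄ = 7 cm.
All pieces are centred on the vertical centroidal axis, so I = ΣĪ (holes subtracted) = 395.47 cm⁴.

Iy ≈ 395 cm⁴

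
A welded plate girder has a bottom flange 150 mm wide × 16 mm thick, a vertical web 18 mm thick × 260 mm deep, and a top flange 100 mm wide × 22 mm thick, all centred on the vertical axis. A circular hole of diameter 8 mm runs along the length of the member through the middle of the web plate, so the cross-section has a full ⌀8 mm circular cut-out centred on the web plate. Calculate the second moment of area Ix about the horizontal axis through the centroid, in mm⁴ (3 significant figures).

Break the section into simple shapes (no overlaps), measuring from the bottom-left corner of the bounding box.
Bottom plate: 150 × 16, A = 2 400 mm², y = 8 mm, Ī = 51 200 mm⁴.
Web plate: 18 × 260, A = 4 680 mm², y = 146 mm, Ī = 26 364 000 mm⁴.
Top plate: 100 × 22, A = 2 200 mm², y = 287 mm, Ī = 88 733 mm⁴.
Hole (subtracted): ⌀8, A = 50.265 mm², y = 146 mm, Ī = 201.06 mm⁴.
Centroid: ȳ = ΣA·y / ΣA = 143.72 mm.
Transfer each piece to the horizontal axis through the centroid using Ī + A·d² with d = y − 143.72:
  bottom plate: d = -135.72 mm → contributes +44 262 095 mm⁴
  web plate: d = 2.2753 mm → contributes +26 388 227 mm⁴
  top plate: d = 143.28 mm → contributes +45 249 890 mm⁴
  hole: d = 2.2753 mm → contributes −461.28 mm⁴
Total I = 115 899 752 mm⁴.

Ix ≈ 1.16 × 10⁸ mm⁴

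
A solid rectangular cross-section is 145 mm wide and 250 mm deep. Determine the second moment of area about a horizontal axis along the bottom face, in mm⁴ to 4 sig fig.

The section: 145 × 250, A = 36 250 mm², y = 125 mm, Ī = 188 802 083 mm⁴.
Transfer it to the base of the section using Ī + A·d² with d = y − 0:
  the section: d = 125 mm → contributes +755 208 333 mm⁴
Total I = 755 208 333 mm⁴.

I_base ≈ 7.552 × 10⁸ mm⁴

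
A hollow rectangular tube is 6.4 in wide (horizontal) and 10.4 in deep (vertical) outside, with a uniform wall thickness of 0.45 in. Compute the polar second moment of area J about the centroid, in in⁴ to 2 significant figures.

Split into non-overlapping primitives; take the origin at the lower-left of the bounding box.
Outer rectangle: 6.4 × 10.4, A = 66.56 in², y = 5.2 in, Ī = 599.9 in⁴.
Inner void (subtracted): 5.5 × 9.5, A = 52.25 in², y = 5.2 in, Ī = 393 in⁴.
By symmetry the centroid is at mid-height, ȳ = 5.2 in.
All pieces are centred on the centroidal x-axis, so I = ΣĪ (holes subtracted) = 207 in⁴.
Repeating about the centroidal y-axis gives I_y = 95.48 in⁴.
Polar second moment: J = I_x + I_y = 302.4 in⁴.

J ≈ 300 in⁴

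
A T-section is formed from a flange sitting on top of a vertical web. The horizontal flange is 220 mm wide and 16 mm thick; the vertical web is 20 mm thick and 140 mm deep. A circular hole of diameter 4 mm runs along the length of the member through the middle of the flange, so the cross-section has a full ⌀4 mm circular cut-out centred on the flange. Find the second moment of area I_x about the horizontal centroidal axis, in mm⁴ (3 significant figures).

I_x ≈ 1.41 × 10⁷ mm⁴

Treat the section as a set of non-overlapping primitives; coordinates are from the bounding-box lower-left.
Flange: 220 × 16, A = 3 520 mm², y = 148 mm, Ī = 75 093 mm⁴.
Web: 20 × 140, A = 2 800 mm², y = 70 mm, Ī = 4 573 333 mm⁴.
Hole (subtracted): ⌀4, A = 12.566 mm², y = 148 mm, Ī = 12.566 mm⁴.
Centroid: ȳ = ΣA·y / ΣA = 113.37 mm.
Transfer each piece to the horizontal centroidal axis using Ī + A·d² with d = y − 113.37:
  flange: d = 34.626 mm → contributes +4 295 386 mm⁴
  web: d = -43.374 mm → contributes +9 841 030 mm⁴
  hole: d = 34.626 mm → contributes −15 079 mm⁴
Total I = 14 121 337 mm⁴.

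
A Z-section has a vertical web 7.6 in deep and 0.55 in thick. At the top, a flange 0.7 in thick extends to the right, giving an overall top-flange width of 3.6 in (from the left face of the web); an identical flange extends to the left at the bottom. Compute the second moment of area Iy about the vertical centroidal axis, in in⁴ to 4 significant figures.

Treat the section as a set of non-overlapping primitives; coordinates are from the bounding-box lower-left.
Web: 0.55 × 7.6, A = 4.18 in², x = 3.325 in, Ī = 0.105371 in⁴.
Top flange (beyond web): 3.05 × 0.7, A = 2.135 in², x = 5.125 in, Ī = 1.65507 in⁴.
Bottom flange (beyond web): 3.05 × 0.7, A = 2.135 in², x = 1.525 in, Ī = 1.65507 in⁴.
Centroid: x̄ = ΣA·x / ΣA = 3.325 in.
Transfer each piece to the vertical centroidal axis using Ī + A·d² with d = x − 3.325:
  web: d = 0 in → contributes +0.105371 in⁴
  top flange (beyond web): d = 1.8 in → contributes +8.57247 in⁴
  bottom flange (beyond web): d = -1.8 in → contributes +8.57247 in⁴
Total I = 17.2503 in⁴.

Iy ≈ 17.25 in⁴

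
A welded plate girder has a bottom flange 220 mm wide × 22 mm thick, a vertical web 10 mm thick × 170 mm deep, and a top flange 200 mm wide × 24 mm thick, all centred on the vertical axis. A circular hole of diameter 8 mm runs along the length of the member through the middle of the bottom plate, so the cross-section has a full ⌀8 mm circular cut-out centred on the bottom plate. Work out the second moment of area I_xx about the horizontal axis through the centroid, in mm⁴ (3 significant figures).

Split into non-overlapping primitives; take the origin at the lower-left of the bounding box.
Bottom plate: 220 × 22, A = 4 840 mm², y = 11 mm, Ī = 195 213 mm⁴.
Web plate: 10 × 170, A = 1 700 mm², y = 107 mm, Ī = 4 094 167 mm⁴.
Top plate: 200 × 24, A = 4 800 mm², y = 204 mm, Ī = 230 400 mm⁴.
Hole (subtracted): ⌀8, A = 50.265 mm², y = 11 mm, Ī = 201.06 mm⁴.
Centroid: ȳ = ΣA·y / ΣA = 107.51 mm.
Transfer each piece to the horizontal axis through the centroid using Ī + A·d² with d = y − 107.51:
  bottom plate: d = -96.512 mm → contributes +45 278 139 mm⁴
  web plate: d = -0.51246 mm → contributes +4 094 613 mm⁴
  top plate: d = 96.488 mm → contributes +44 917 662 mm⁴
  hole: d = -96.512 mm → contributes −468 407 mm⁴
Total I = 93 822 007 mm⁴.

I_xx ≈ 9.38 × 10⁷ mm⁴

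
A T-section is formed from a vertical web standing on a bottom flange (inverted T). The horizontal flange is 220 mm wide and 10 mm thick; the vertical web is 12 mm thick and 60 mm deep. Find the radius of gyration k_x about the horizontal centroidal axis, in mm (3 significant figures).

k_x ≈ 17.5 mm

Decompose the section into non-overlapping parts with the origin at the bottom-left of its bounding rectangle.
Flange: 220 × 10, A = 2 200 mm², y = 5 mm, Ī = 18 333 mm⁴.
Web: 12 × 60, A = 720 mm², y = 40 mm, Ī = 216 000 mm⁴.
Centroid: ȳ = ΣA·y / ΣA = 13.63 mm.
Transfer each piece to the horizontal centroidal axis using Ī + A·d² with d = y − 13.63:
  flange: d = -8.6301 mm → contributes +182 188 mm⁴
  web: d = 26.37 mm → contributes +716 666 mm⁴
Total I = 898 854 mm⁴.
Radius of gyration: k = √(I/A) = √(898 854 / 2 920) = 17.545 mm.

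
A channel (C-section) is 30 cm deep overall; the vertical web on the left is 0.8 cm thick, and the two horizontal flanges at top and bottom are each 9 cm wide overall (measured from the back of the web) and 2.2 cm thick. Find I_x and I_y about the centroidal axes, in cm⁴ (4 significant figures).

Break the section into simple shapes (no overlaps), measuring from the bottom-left corner of the bounding box.
Web: 0.8 × 30, A = 24 cm², y = 15 cm, Ī = 1 800 cm⁴.
Top flange (beyond web): 8.2 × 2.2, A = 18.04 cm², y = 28.9 cm, Ī = 7.27613 cm⁴.
Bottom flange (beyond web): 8.2 × 2.2, A = 18.04 cm², y = 1.1 cm, Ī = 7.27613 cm⁴.
By symmetry the centroid is at mid-height, ȳ = 15 cm.
Transfer each piece to the centroidal x-axis using Ī + A·d² with d = y − 15:
  web: d = 0 cm → contributes +1 800 cm⁴
  top flange (beyond web): d = 13.9 cm → contributes +3492.78 cm⁴
  bottom flange (beyond web): d = -13.9 cm → contributes +3492.78 cm⁴
Total I = 8785.57 cm⁴.
For the y-axis: x̄ = 3.1024 cm.
Repeating about the centroidal y-axis gives I_y = 495.307 cm⁴.

I_x ≈ 8786 cm⁴, I_y ≈ 495.3 cm⁴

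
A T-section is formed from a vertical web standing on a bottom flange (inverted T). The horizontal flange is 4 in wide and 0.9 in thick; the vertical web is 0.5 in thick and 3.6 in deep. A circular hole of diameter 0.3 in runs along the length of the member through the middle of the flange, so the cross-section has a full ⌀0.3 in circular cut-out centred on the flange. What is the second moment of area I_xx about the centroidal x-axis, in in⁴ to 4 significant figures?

I_xx ≈ 8.221 in⁴

Break the section into simple shapes (no overlaps), measuring from the bottom-left corner of the bounding box.
Flange: 4 × 0.9, A = 3.6 in², y = 0.45 in, Ī = 0.243 in⁴.
Web: 0.5 × 3.6, A = 1.8 in², y = 2.7 in, Ī = 1.944 in⁴.
Hole (subtracted): ⌀0.3, A = 0.0706858 in², y = 0.45 in, Ī = 0.000397608 in⁴.
Centroid: ȳ = ΣA·y / ΣA = 1.20995 in.
Transfer each piece to the centroidal x-axis using Ī + A·d² with d = y − 1.20995:
  flange: d = -0.759948 in → contributes +2.32207 in⁴
  web: d = 1.49005 in → contributes +5.94046 in⁴
  hole: d = -0.759948 in → contributes −0.0412201 in⁴
Total I = 8.22131 in⁴.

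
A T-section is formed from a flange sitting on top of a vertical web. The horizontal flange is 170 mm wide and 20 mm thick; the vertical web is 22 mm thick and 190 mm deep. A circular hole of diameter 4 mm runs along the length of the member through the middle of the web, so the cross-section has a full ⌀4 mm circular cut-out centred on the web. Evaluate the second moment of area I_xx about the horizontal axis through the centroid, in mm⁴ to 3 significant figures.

Decompose the section into non-overlapping parts with the origin at the bottom-left of its bounding rectangle.
Flange: 170 × 20, A = 3 400 mm², y = 200 mm, Ī = 113 333 mm⁴.
Web: 22 × 190, A = 4 180 mm², y = 95 mm, Ī = 12 574 833 mm⁴.
Hole (subtracted): ⌀4, A = 12.566 mm², y = 95 mm, Ī = 12.566 mm⁴.
Centroid: ȳ = ΣA·y / ΣA = 142.18 mm.
Transfer each piece to the horizontal axis through the centroid using Ī + A·d² with d = y − 142.18:
  flange: d = 57.824 mm → contributes +11 481 689 mm⁴
  web: d = -47.176 mm → contributes +21 877 672 mm⁴
  hole: d = -47.176 mm → contributes −27 980 mm⁴
Total I = 33 331 381 mm⁴.

I_xx ≈ 3.33 × 10⁷ mm⁴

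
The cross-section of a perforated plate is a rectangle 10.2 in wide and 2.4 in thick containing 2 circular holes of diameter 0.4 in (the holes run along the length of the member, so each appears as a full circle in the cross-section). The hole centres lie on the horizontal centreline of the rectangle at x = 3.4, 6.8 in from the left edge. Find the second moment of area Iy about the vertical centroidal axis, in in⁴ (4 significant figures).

Iy ≈ 211.5 in⁴

Split into non-overlapping primitives; take the origin at the lower-left of the bounding box.
Plate: 10.2 × 2.4, A = 24.48 in², x = 5.1 in, Ī = 212.242 in⁴.
Hole 1 (subtracted): ⌀0.4, A = 0.125664 in², x = 3.4 in, Ī = 0.00125664 in⁴.
Hole 2 (subtracted): ⌀0.4, A = 0.125664 in², x = 6.8 in, Ī = 0.00125664 in⁴.
By symmetry the centroid is at mid-width, x̄ = 5.1 in.
Transfer each piece to the vertical centroidal axis using Ī + A·d² with d = x − 5.1:
  plate: d = 0 in → contributes +212.242 in⁴
  hole 1: d = -1.7 in → contributes −0.364425 in⁴
  hole 2: d = 1.7 in → contributes −0.364425 in⁴
Total I = 211.513 in⁴.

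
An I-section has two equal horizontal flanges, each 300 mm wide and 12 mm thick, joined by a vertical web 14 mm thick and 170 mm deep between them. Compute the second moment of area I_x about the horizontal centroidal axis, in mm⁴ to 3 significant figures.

Treat the section as a set of non-overlapping primitives; coordinates are from the bounding-box lower-left.
Bottom flange: 300 × 12, A = 3 600 mm², y = 6 mm, Ī = 43 200 mm⁴.
Web: 14 × 170, A = 2 380 mm², y = 97 mm, Ī = 5 731 833 mm⁴.
Top flange: 300 × 12, A = 3 600 mm², y = 188 mm, Ī = 43 200 mm⁴.
By symmetry the centroid is at mid-height, ȳ = 97 mm.
Transfer each piece to the horizontal centroidal axis using Ī + A·d² with d = y − 97:
  bottom flange: d = -91 mm → contributes +29 854 800 mm⁴
  web: d = 0 mm → contributes +5 731 833 mm⁴
  top flange: d = 91 mm → contributes +29 854 800 mm⁴
Total I = 65 441 433 mm⁴.

I_x ≈ 6.54 × 10⁷ mm⁴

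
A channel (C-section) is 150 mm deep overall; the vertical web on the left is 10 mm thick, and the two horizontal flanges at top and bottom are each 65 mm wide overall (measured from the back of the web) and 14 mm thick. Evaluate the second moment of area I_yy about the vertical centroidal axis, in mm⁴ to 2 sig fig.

I_yy ≈ 1.2 × 10⁶ mm⁴

Decompose the section into non-overlapping parts with the origin at the bottom-left of its bounding rectangle.
Web: 10 × 150, A = 1 500 mm², x = 5 mm, Ī = 12 500 mm⁴.
Top flange (beyond web): 55 × 14, A = 770 mm², x = 37.5 mm, Ī = 194 104 mm⁴.
Bottom flange (beyond web): 55 × 14, A = 770 mm², x = 37.5 mm, Ī = 194 104 mm⁴.
Centroid: x̄ = ΣA·x / ΣA = 21.46 mm.
Transfer each piece to the vertical centroidal axis using Ī + A·d² with d = x − 21.46:
  web: d = -16.46 mm → contributes +419 086 mm⁴
  top flange (beyond web): d = 16.04 mm → contributes +392 117 mm⁴
  bottom flange (beyond web): d = 16.04 mm → contributes +392 117 mm⁴
Total I = 1 203 319 mm⁴.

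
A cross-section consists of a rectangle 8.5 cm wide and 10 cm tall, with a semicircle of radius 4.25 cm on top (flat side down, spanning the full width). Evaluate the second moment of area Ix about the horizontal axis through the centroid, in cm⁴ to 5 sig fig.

Treat the section as a set of non-overlapping primitives; coordinates are from the bounding-box lower-left.
Rectangular body: 8.5 × 10, A = 85 cm², y = 5 cm, Ī = 708.3333 cm⁴.
Semicircular cap: semicircle r = 4.25, A = 28.37251 cm², y = 11.80376 cm, Ī = 35.80864 cm⁴.
Centroid: ȳ = ΣA·y / ΣA = 6.702702 cm.
Transfer each piece to the horizontal axis through the centroid using Ī + A·d² with d = y − 6.702702:
  rectangular body: d = -1.702702 cm → contributes +954.7649 cm⁴
  semicircular cap: d = 5.101054 cm → contributes +774.0826 cm⁴
Total I = 1728.847 cm⁴.

Ix ≈ 1728.8 cm⁴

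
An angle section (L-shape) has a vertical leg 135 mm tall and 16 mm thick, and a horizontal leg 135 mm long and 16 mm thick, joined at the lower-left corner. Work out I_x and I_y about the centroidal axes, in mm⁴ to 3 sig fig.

I_x ≈ 6.90 × 10⁶ mm⁴, I_y ≈ 6.90 × 10⁶ mm⁴

Treat the section as a set of non-overlapping primitives; coordinates are from the bounding-box lower-left.
Vertical leg: 16 × 135, A = 2 160 mm², y = 67.5 mm, Ī = 3 280 500 mm⁴.
Horizontal leg (remainder): 119 × 16, A = 1 904 mm², y = 8 mm, Ī = 40 619 mm⁴.
Centroid: ȳ = ΣA·y / ΣA = 39.624 mm.
Transfer each piece to the centroidal x-axis using Ī + A·d² with d = y − 39.624:
  vertical leg: d = 27.876 mm → contributes +4 958 972 mm⁴
  horizontal leg (remainder): d = -31.624 mm → contributes +1 944 768 mm⁴
Total I = 6 903 740 mm⁴.
For the y-axis: x̄ = 39.624 mm.
Repeating about the centroidal y-axis gives I_y = 6 903 740 mm⁴.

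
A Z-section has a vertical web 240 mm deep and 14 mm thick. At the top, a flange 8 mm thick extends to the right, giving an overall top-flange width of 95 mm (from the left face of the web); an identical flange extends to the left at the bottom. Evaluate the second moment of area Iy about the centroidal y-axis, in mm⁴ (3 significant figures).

Break the section into simple shapes (no overlaps), measuring from the bottom-left corner of the bounding box.
Web: 14 × 240, A = 3 360 mm², x = 88 mm, Ī = 54 880 mm⁴.
Top flange (beyond web): 81 × 8, A = 648 mm², x = 135.5 mm, Ī = 354 294 mm⁴.
Bottom flange (beyond web): 81 × 8, A = 648 mm², x = 40.5 mm, Ī = 354 294 mm⁴.
Centroid: x̄ = ΣA·x / ΣA = 88 mm.
Transfer each piece to the centroidal y-axis using Ī + A·d² with d = x − 88:
  web: d = 0 mm → contributes +54 880 mm⁴
  top flange (beyond web): d = 47.5 mm → contributes +1 816 344 mm⁴
  bottom flange (beyond web): d = -47.5 mm → contributes +1 816 344 mm⁴
Total I = 3 687 568 mm⁴.

Iy ≈ 3.69 × 10⁶ mm⁴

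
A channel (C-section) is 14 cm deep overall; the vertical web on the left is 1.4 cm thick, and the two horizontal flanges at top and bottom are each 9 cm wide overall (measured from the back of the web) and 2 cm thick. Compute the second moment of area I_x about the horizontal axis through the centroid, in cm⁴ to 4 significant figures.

Break the section into simple shapes (no overlaps), measuring from the bottom-left corner of the bounding box.
Web: 1.4 × 14, A = 19.6 cm², y = 7 cm, Ī = 320.133 cm⁴.
Top flange (beyond web): 7.6 × 2, A = 15.2 cm², y = 13 cm, Ī = 5.06667 cm⁴.
Bottom flange (beyond web): 7.6 × 2, A = 15.2 cm², y = 1 cm, Ī = 5.06667 cm⁴.
By symmetry the centroid is at mid-height, ȳ = 7 cm.
Transfer each piece to the horizontal axis through the centroid using Ī + A·d² with d = y − 7:
  web: d = 0 cm → contributes +320.133 cm⁴
  top flange (beyond web): d = 6 cm → contributes +552.267 cm⁴
  bottom flange (beyond web): d = -6 cm → contributes +552.267 cm⁴
Total I = 1424.67 cm⁴.

I_x ≈ 1425 cm⁴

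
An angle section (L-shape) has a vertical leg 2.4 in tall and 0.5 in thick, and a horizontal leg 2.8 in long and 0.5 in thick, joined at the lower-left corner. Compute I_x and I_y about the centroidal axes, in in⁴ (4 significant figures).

I_x ≈ 1.130 in⁴, I_y ≈ 1.683 in⁴

Break the section into simple shapes (no overlaps), measuring from the bottom-left corner of the bounding box.
Vertical leg: 0.5 × 2.4, A = 1.2 in², y = 1.2 in, Ī = 0.576 in⁴.
Horizontal leg (remainder): 2.3 × 0.5, A = 1.15 in², y = 0.25 in, Ī = 0.0239583 in⁴.
Centroid: ȳ = ΣA·y / ΣA = 0.735106 in.
Transfer each piece to the centroidal x-axis using Ī + A·d² with d = y − 0.735106:
  vertical leg: d = 0.464894 in → contributes +0.835351 in⁴
  horizontal leg (remainder): d = -0.485106 in → contributes +0.294586 in⁴
Total I = 1.12994 in⁴.
For the y-axis: x̄ = 0.935106 in.
Repeating about the centroidal y-axis gives I_y = 1.68294 in⁴.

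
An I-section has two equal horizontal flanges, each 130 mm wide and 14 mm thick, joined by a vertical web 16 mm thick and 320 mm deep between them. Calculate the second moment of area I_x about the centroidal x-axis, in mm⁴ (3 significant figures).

I_x ≈ 1.45 × 10⁸ mm⁴

Split into non-overlapping primitives; take the origin at the lower-left of the bounding box.
Bottom flange: 130 × 14, A = 1 820 mm², y = 7 mm, Ī = 29 727 mm⁴.
Web: 16 × 320, A = 5 120 mm², y = 174 mm, Ī = 43 690 667 mm⁴.
Top flange: 130 × 14, A = 1 820 mm², y = 341 mm, Ī = 29 727 mm⁴.
By symmetry the centroid is at mid-height, ȳ = 174 mm.
Transfer each piece to the centroidal x-axis using Ī + A·d² with d = y − 174:
  bottom flange: d = -167 mm → contributes +50 787 707 mm⁴
  web: d = 0 mm → contributes +43 690 667 mm⁴
  top flange: d = 167 mm → contributes +50 787 707 mm⁴
Total I = 145 266 080 mm⁴.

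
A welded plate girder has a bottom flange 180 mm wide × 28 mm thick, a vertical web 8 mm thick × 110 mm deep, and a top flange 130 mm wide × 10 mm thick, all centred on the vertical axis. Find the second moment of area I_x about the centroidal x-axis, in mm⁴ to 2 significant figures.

Decompose the section into non-overlapping parts with the origin at the bottom-left of its bounding rectangle.
Bottom plate: 180 × 28, A = 5 040 mm², y = 14 mm, Ī = 329 280 mm⁴.
Web plate: 8 × 110, A = 880 mm², y = 83 mm, Ī = 887 333 mm⁴.
Top plate: 130 × 10, A = 1 300 mm², y = 143 mm, Ī = 10 833 mm⁴.
Centroid: ȳ = ΣA·y / ΣA = 45.64 mm.
Transfer each piece to the centroidal x-axis using Ī + A·d² with d = y − 45.64:
  bottom plate: d = -31.64 mm → contributes +5 373 853 mm⁴
  web plate: d = 37.36 mm → contributes +2 115 800 mm⁴
  top plate: d = 97.36 mm → contributes +12 334 223 mm⁴
Total I = 19 823 876 mm⁴.

I_x ≈ 2.0 × 10⁷ mm⁴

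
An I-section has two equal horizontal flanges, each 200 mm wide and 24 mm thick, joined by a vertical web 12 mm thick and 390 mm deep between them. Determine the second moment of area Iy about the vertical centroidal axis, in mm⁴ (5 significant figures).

Treat the section as a set of non-overlapping primitives; coordinates are from the bounding-box lower-left.
Bottom flange: 200 × 24, A = 4 800 mm², x = 100 mm, Ī = 16 000 000 mm⁴.
Web: 12 × 390, A = 4 680 mm², x = 100 mm, Ī = 56 160 mm⁴.
Top flange: 200 × 24, A = 4 800 mm², x = 100 mm, Ī = 16 000 000 mm⁴.
By symmetry the centroid is at mid-width, x̄ = 100 mm.
All pieces are centred on the vertical centroidal axis, so I = ΣĪ = 32 056 160 mm⁴.

Iy ≈ 3.2056 × 10⁷ mm⁴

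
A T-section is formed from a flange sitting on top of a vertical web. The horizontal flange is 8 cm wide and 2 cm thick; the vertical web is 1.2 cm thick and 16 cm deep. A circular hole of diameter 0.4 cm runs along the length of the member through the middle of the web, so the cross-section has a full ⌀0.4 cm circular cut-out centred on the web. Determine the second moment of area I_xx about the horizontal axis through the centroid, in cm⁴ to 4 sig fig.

Treat the section as a set of non-overlapping primitives; coordinates are from the bounding-box lower-left.
Flange: 8 × 2, A = 16 cm², y = 17 cm, Ī = 5.33333 cm⁴.
Web: 1.2 × 16, A = 19.2 cm², y = 8 cm, Ī = 409.6 cm⁴.
Hole (subtracted): ⌀0.4, A = 0.125664 cm², y = 8 cm, Ī = 0.00125664 cm⁴.
Centroid: ȳ = ΣA·y / ΣA = 12.1056 cm.
Transfer each piece to the horizontal axis through the centroid using Ī + A·d² with d = y − 12.1056:
  flange: d = 4.89443 cm → contributes +388.621 cm⁴
  web: d = -4.10557 cm → contributes +733.229 cm⁴
  hole: d = -4.10557 cm → contributes −2.1194 cm⁴
Total I = 1119.73 cm⁴.

I_xx ≈ 1120 cm⁴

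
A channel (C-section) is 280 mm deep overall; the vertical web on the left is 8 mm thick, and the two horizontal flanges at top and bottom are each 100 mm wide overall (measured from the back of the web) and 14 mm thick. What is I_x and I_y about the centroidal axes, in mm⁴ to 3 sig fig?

I_x ≈ 6.02 × 10⁷ mm⁴, I_y ≈ 4.82 × 10⁶ mm⁴

Break the section into simple shapes (no overlaps), measuring from the bottom-left corner of the bounding box.
Web: 8 × 280, A = 2 240 mm², y = 140 mm, Ī = 14 634 667 mm⁴.
Top flange (beyond web): 92 × 14, A = 1 288 mm², y = 273 mm, Ī = 21 037 mm⁴.
Bottom flange (beyond web): 92 × 14, A = 1 288 mm², y = 7 mm, Ī = 21 037 mm⁴.
By symmetry the centroid is at mid-height, ȳ = 140 mm.
Transfer each piece to the centroidal x-axis using Ī + A·d² with d = y − 140:
  web: d = 0 mm → contributes +14 634 667 mm⁴
  top flange (beyond web): d = 133 mm → contributes +22 804 469 mm⁴
  bottom flange (beyond web): d = -133 mm → contributes +22 804 469 mm⁴
Total I = 60 243 605 mm⁴.
For the y-axis: x̄ = 30.744 mm.
Repeating about the centroidal y-axis gives I_y = 4 824 234 mm⁴.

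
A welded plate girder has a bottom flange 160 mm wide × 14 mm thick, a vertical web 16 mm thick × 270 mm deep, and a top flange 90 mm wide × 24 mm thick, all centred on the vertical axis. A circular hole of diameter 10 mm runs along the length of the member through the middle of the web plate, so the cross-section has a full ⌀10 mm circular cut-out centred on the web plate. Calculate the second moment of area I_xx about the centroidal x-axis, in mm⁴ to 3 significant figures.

I_xx ≈ 1.18 × 10⁸ mm⁴

Break the section into simple shapes (no overlaps), measuring from the bottom-left corner of the bounding box.
Bottom plate: 160 × 14, A = 2 240 mm², y = 7 mm, Ī = 36 587 mm⁴.
Web plate: 16 × 270, A = 4 320 mm², y = 149 mm, Ī = 26 244 000 mm⁴.
Top plate: 90 × 24, A = 2 160 mm², y = 296 mm, Ī = 103 680 mm⁴.
Hole (subtracted): ⌀10, A = 78.54 mm², y = 149 mm, Ī = 490.87 mm⁴.
Centroid: ȳ = ΣA·y / ΣA = 148.94 mm.
Transfer each piece to the centroidal x-axis using Ī + A·d² with d = y − 148.94:
  bottom plate: d = -141.94 mm → contributes +45 162 730 mm⁴
  web plate: d = 0.064804 mm → contributes +26 244 018 mm⁴
  top plate: d = 147.06 mm → contributes +46 820 282 mm⁴
  hole: d = 0.064804 mm → contributes −491.2 mm⁴
Total I = 118 226 540 mm⁴.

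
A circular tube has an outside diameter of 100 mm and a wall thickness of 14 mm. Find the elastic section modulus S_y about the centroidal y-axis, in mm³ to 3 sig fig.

S_y ≈ 7.18 × 10⁴ mm³

Split into non-overlapping primitives; take the origin at the lower-left of the bounding box.
Outer circle: ⌀100, A = 7 854 mm², x = 50 mm, Ī = 4 908 739 mm⁴.
Bore (subtracted): ⌀72, A = 4071.5 mm², x = 50 mm, Ī = 1 319 167 mm⁴.
By symmetry the centroid is at mid-width, x̄ = 50 mm.
All pieces are centred on the centroidal y-axis, so I = ΣĪ (holes subtracted) = 3 589 571 mm⁴.
Extreme fibre distance c = 50 mm; S = I/c = 71 791 mm³.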